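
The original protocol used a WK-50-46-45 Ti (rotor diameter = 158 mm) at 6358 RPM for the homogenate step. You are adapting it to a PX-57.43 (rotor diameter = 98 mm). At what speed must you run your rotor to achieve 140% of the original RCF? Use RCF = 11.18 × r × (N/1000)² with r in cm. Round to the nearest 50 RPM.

Original rotor: r = 158 mm / 2 = 79 mm = 7.9 cm
RCF = 11.18 × r × (N/1000)²
RCF_original = 11.18 × 7.9 × (6.358)² = 11.18 × 7.9 × 40.424164 ≈ 3,570.3 × g
Target RCF = 1.4 × 3,570.3 ≈ 4,998.4 × g
Your rotor: r = 98 mm / 2 = 49 mm = 4.9 cm
4,998.4 = 11.18 × 4.9 × (N/1000)²
(N/1000)² = 4,998.4 / 54.782 = 91.24165
N = 1000 × √91.24165 ≈ 9,552.0

≈ 9550 RPM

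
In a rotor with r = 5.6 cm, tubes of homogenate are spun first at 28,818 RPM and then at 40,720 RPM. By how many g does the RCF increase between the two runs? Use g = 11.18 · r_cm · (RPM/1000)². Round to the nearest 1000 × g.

≈ 52000 g

RCF₁ = 11.18 × 5.6 × (28.818)² = 11.18 × 5.6 × 830.477124 ≈ 51,994.5 × g
RCF₂ = 11.18 × 5.6 × (40.72)² = 11.18 × 5.6 × 1,658.1184 ≈ 103,811.5 × g
Increase = 103,811.5 − 51,994.5 = 51,817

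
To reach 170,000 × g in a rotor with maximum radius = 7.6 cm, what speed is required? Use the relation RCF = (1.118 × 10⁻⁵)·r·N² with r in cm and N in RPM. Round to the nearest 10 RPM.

≈ 44730 RPM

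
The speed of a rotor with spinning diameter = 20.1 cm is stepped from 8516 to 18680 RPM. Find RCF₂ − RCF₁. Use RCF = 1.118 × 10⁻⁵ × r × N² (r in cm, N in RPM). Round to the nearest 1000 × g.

r = 20.1 / 2 = 10.05 cm
RCF₁ = 1.118 × 10⁻⁵ × 10.05 × (8516)² = 1.118 × 10⁻⁵ × 10.05 × 72,522,256 ≈ 8,148.5 × g
RCF₂ = 1.118 × 10⁻⁵ × 10.05 × (18680)² = 1.118 × 10⁻⁵ × 10.05 × 348,942,400 ≈ 39,206.8 × g
Increase = 39,206.8 − 8,148.5 = 31,058.3

31000 x g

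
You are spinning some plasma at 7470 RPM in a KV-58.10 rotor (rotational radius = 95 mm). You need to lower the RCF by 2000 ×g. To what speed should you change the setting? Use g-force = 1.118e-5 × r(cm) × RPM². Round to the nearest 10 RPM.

r = 95 mm = 9.5 cm
Current RCF = 1.118 × 10⁻⁵ × 9.5 × (7470)² = 1.118 × 10⁻⁵ × 9.5 × 55,800,900 ≈ 5,926.6 × g
Target RCF = 5,926.6 − 2,000 = 3,926.6 × g
N² = 3,926.6 / (10.621 × 10⁻⁵) = 36,970,153
N ≈ √36,970,153 ≈ 6,080.3

N₂ ≈ 6080 RPM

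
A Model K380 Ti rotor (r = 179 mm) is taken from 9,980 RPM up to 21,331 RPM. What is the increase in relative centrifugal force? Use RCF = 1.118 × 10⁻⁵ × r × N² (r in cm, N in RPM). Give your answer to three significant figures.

r = 179 mm = 17.9 cm
RCF₁ = 1.118 × 10⁻⁵ × 17.9 × (9980)² = 1.118 × 10⁻⁵ × 17.9 × 99,600,400 ≈ 19,932.2 × g
RCF₂ = 1.118 × 10⁻⁵ × 17.9 × (21331)² = 1.118 × 10⁻⁵ × 17.9 × 455,011,561 ≈ 91,057.8 × g
Increase = 91,057.8 − 19,932.2 = 71,125.6

≈ 71100 × g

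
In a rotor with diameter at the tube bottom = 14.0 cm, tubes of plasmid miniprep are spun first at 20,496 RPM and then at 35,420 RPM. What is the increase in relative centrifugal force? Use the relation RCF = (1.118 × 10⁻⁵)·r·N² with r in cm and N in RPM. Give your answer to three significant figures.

r = 14.0 / 2 = 7 cm
RCF₁ = 1.118 × 10⁻⁵ × 7 × (20496)² = 1.118 × 10⁻⁵ × 7 × 420,086,016 ≈ 32,875.9 × g
RCF₂ = 1.118 × 10⁻⁵ × 7 × (35420)² = 1.118 × 10⁻⁵ × 7 × 1,254,576,400 ≈ 98,183.1 × g
Increase = 98,183.1 − 32,875.9 = 65,307.2

65300 x g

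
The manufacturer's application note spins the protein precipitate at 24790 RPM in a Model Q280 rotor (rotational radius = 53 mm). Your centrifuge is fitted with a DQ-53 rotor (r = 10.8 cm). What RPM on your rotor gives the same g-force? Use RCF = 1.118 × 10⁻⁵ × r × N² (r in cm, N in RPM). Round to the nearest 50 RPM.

Original rotor: r = 53 mm = 5.3 cm
RCF = 1.118 × 10⁻⁵ × r × N²
RCF_original = 1.118 × 10⁻⁵ × 5.3 × (24790)² = 1.118 × 10⁻⁵ × 5.3 × 614,544,100 ≈ 36,414.2 × g
36,414.2 = 1.118 × 10⁻⁵ × 10.8 × N²
N² = 36,414.2 / (12.0744 × 10⁻⁵) = 301,581,859
N ≈ √301,581,859 ≈ 17,366.1

≈ 17350 RPM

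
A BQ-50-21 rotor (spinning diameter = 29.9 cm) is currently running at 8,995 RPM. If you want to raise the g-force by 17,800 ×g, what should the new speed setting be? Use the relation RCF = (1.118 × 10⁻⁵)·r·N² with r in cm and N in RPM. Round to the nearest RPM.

13690 RPM

r = 29.9 / 2 = 14.95 cm
Current RCF = 1.118 × 10⁻⁵ × 14.95 × (8995)² = 1.118 × 10⁻⁵ × 14.95 × 80,910,025 ≈ 13,523.4 × g
Target RCF = 13,523.4 + 17,800 = 31,323.4 × g
N² = 31,323.4 / (16.7141 × 10⁻⁵) = 187,407,040
N ≈ √187,407,040 ≈ 13,689.7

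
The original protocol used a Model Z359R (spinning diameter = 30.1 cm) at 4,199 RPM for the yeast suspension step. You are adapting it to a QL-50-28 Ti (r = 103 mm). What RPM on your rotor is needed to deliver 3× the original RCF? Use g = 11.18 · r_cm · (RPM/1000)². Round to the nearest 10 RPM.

Original rotor: r = 30.1 / 2 = 15.05 cm
RCF_original = 11.18 × 15.05 × (4.199)² = 11.18 × 15.05 × 17.631601 ≈ 2,966.7 × g
Target RCF = 3 × 2,966.7 ≈ 8,900.1 × g
Your rotor: r = 103 mm = 10.3 cm
8,900.1 = 11.18 × 10.3 × (N/1000)²
(N/1000)² = 8,900.1 / 115.154 = 77.28867
N = 1000 × √77.28867 ≈ 8,791.4

8790 RPM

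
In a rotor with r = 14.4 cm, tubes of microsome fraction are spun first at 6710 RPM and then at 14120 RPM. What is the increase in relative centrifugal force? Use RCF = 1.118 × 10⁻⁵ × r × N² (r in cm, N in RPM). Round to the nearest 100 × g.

24800 g

RCF₁ = 1.118 × 10⁻⁵ × 14.4 × (6710)² = 1.118 × 10⁻⁵ × 14.4 × 45,024,100 ≈ 7,248.5 × g
RCF₂ = 1.118 × 10⁻⁵ × 14.4 × (14120)² = 1.118 × 10⁻⁵ × 14.4 × 199,374,400 ≈ 32,097.7 × g
Increase = 32,097.7 − 7,248.5 = 24,849.2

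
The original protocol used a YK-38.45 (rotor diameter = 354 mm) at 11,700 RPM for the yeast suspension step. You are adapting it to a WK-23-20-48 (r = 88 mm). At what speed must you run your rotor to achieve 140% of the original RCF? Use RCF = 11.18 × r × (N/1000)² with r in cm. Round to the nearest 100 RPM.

Original rotor: r = 354 mm / 2 = 177 mm = 17.7 cm
RCF = 11.18 × r × (N/1000)²
RCF_original = 11.18 × 17.7 × (11.7)² = 11.18 × 17.7 × 136.89 ≈ 27,088.6 × g
Target RCF = 1.4 × 27,088.6 ≈ 37,924 × g
Your rotor: r = 88 mm = 8.8 cm
37,924 = 11.18 × 8.8 × (N/1000)²
(N/1000)² = 37,924 / 98.384 = 385.4692
N = 1000 × √385.4692 ≈ 19,633.4

≈ 19600 RPM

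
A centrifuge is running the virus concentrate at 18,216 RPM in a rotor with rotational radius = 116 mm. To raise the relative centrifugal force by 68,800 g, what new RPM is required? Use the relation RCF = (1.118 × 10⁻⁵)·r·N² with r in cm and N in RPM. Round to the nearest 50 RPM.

29350 RPM

r = 116 mm = 11.6 cm
Current RCF = 1.118 × 10⁻⁵ × 11.6 × (18216)² = 1.118 × 10⁻⁵ × 11.6 × 331,822,656 ≈ 43,033.4 × g
Target RCF = 43,033.4 + 68,800 = 111,833.4 × g
N² = 111,833.4 / (12.9688 × 10⁻⁵) = 862,326,507
N ≈ √862,326,507 ≈ 29,365.4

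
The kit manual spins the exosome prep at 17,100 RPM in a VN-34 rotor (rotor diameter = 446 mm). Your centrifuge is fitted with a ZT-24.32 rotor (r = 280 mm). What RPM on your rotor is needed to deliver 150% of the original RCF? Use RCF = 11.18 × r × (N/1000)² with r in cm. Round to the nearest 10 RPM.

Original rotor: r = 446 mm / 2 = 223 mm = 22.3 cm
RCF_original = 11.18 × 22.3 × (17.1)² = 11.18 × 22.3 × 292.41 ≈ 72,901.9 × g
Target RCF = 1.5 × 72,901.9 ≈ 109,352.8 × g
Your rotor: r = 280 mm = 28.0 cm
109,352.8 = 11.18 × 28 × (N/1000)²
(N/1000)² = 109,352.8 / 313.04 = 349.3253
N = 1000 × √349.3253 ≈ 18,690.2

18690 RPM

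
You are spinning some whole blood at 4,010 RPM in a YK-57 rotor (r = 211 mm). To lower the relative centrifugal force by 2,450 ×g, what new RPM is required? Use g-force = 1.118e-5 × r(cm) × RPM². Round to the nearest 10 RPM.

r = 211 mm = 21.1 cm
Current RCF = 1.118 × 10⁻⁵ × 21.1 × (4010)² = 1.118 × 10⁻⁵ × 21.1 × 16,080,100 ≈ 3,793.3 × g
Target RCF = 3,793.3 − 2,450 = 1,343.3 × g
N² = 1,343.3 / (23.5898 × 10⁻⁵) = 5,694,410
N ≈ √5,694,410 ≈ 2,386.3

2390 RPM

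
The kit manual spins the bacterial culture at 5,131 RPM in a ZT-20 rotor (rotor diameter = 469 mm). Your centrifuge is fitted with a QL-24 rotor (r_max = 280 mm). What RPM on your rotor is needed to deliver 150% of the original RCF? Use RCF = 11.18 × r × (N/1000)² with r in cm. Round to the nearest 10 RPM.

≈ 5750 RPM

Original rotor: r = 469 mm / 2 = 234.5 mm = 23.45 cm
RCF_original = 11.18 × 23.45 × (5.131)² = 11.18 × 23.45 × 26.327161 ≈ 6,902.2 × g
Target RCF = 1.5 × 6,902.2 ≈ 10,353.3 × g
Your rotor: r = 280 mm = 28.0 cm
10,353.3 = 11.18 × 28 × (N/1000)²
(N/1000)² = 10,353.3 / 313.04 = 33.07341
N = 1000 × √33.07341 ≈ 5,750.9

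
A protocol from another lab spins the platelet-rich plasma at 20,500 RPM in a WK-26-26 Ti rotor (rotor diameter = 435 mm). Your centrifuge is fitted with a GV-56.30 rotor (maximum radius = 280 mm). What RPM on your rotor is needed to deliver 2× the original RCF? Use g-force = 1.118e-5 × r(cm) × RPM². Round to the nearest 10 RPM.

Original rotor: r = 435 mm / 2 = 217.5 mm = 21.75 cm
RCF_original = 1.118 × 10⁻⁵ × 21.75 × (20500)² = 1.118 × 10⁻⁵ × 21.75 × 420,250,000 ≈ 102,190.1 × g
Target RCF = 2 × 102,190.1 ≈ 204,380.2 × g
Your rotor: r = 280 mm = 28.0 cm
204,380.2 = 1.118 × 10⁻⁵ × 28 × N²
N² = 204,380.2 / (31.304 × 10⁻⁵) = 652,888,449
N ≈ √652,888,449 ≈ 25,551.7

≈ 25550 RPM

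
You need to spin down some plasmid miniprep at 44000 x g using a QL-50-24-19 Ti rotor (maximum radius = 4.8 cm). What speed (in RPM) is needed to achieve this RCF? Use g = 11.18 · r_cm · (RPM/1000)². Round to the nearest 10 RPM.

28630 RPM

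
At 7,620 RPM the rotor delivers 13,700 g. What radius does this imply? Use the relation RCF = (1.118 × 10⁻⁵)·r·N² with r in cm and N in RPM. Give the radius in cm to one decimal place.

r ≈ 21.1 cm

13700 = 1.118 × 10⁻⁵ × r × (7620)²
r = 13700 / (1.118 × 10⁻⁵ × 58,064,400) = 13700 / 649.16 ≈ 21.104 cm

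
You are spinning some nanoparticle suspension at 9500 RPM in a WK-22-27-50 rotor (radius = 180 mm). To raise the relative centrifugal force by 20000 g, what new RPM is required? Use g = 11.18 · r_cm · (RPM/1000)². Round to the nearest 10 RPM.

r = 180 mm = 18.0 cm
Current RCF = 11.18 × 18 × (9.5)² = 11.18 × 18 × 90.25 ≈ 18,161.9 × g
Target RCF = 18,161.9 + 20,000 = 38,161.9 × g
(N/1000)² = 38,161.9 / 201.24 = 189.6338
N = 1000 × √189.6338 ≈ 13,770.8

≈ 13770 RPM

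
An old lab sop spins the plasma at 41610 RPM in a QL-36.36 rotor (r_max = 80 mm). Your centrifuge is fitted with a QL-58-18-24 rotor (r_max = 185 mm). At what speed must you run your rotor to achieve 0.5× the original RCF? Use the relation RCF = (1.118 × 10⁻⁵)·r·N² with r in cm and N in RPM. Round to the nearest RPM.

Original rotor: r = 80 mm = 8.0 cm
RCF_original = 1.118 × 10⁻⁵ × 8 × (41610)² = 1.118 × 10⁻⁵ × 8 × 1,731,392,100 ≈ 154,855.7 × g
Target RCF = 0.5 × 154,855.7 ≈ 77,427.9 × g
Your rotor: r = 185 mm = 18.5 cm
77,427.9 = 1.118 × 10⁻⁵ × 18.5 × N²
N² = 77,427.9 / (20.683 × 10⁻⁵) = 374,355,268
N ≈ √374,355,268 ≈ 19,348.3

19348 RPM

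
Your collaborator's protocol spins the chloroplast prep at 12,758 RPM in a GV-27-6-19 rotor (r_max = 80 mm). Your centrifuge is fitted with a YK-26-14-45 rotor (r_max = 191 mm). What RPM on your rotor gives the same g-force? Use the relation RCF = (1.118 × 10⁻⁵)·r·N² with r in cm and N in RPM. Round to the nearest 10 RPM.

Original rotor: r = 80 mm = 8.0 cm
RCF_original = 1.118 × 10⁻⁵ × 8 × (12758)² = 1.118 × 10⁻⁵ × 8 × 162,766,564 ≈ 14,557.8 × g
Your rotor: r = 191 mm = 19.1 cm
14,557.8 = 1.118 × 10⁻⁵ × 19.1 × N²
N² = 14,557.8 / (21.3538 × 10⁻⁵) = 68,174,283
N ≈ √68,174,283 ≈ 8,256.8

8260 RPM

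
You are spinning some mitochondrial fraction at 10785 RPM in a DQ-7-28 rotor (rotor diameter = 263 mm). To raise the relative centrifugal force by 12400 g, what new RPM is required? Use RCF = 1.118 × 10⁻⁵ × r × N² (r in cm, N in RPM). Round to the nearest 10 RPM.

r = 263 mm / 2 = 131.5 mm = 13.15 cm
Current RCF = 1.118 × 10⁻⁵ × 13.15 × (10785)² = 1.118 × 10⁻⁵ × 13.15 × 116,316,225 ≈ 17,100.5 × g
Target RCF = 17,100.5 + 12,400 = 29,500.5 × g
N² = 29,500.5 / (14.7017 × 10⁻⁵) = 200,660,468
N ≈ √200,660,468 ≈ 14,165.5

≈ 14170 RPM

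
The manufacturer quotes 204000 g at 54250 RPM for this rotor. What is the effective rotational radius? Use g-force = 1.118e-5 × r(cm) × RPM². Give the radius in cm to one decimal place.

r ≈ 6.2 cm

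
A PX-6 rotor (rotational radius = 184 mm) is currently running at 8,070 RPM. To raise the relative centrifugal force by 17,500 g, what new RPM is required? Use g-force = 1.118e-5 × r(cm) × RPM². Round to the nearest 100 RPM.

r = 184 mm = 18.4 cm
Current RCF = 1.118 × 10⁻⁵ × 18.4 × (8070)² = 1.118 × 10⁻⁵ × 18.4 × 65,124,900 ≈ 13,397 × g
Target RCF = 13,397 + 17,500 = 30,897 × g
N² = 30,897 / (20.5712 × 10⁻⁵) = 150,195,419
N ≈ √150,195,419 ≈ 12,255.4

12300 RPM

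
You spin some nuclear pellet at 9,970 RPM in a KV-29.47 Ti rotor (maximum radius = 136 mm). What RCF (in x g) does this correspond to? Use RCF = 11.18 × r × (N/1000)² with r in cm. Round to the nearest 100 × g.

≈ 15100 x g

r = 136 mm = 13.6 cm
RCF = 11.18 × 13.6 × (9.97)² = 11.18 × 13.6 × 99.4009 ≈ 15,113.7 × g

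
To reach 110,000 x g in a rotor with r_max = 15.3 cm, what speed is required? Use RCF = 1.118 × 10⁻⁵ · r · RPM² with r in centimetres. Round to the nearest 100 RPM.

≈ 25400 RPM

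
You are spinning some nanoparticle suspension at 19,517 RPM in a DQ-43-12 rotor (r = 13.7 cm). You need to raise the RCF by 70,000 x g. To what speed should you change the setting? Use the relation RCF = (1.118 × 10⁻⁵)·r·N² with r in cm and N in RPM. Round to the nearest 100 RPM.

Current RCF = 1.118 × 10⁻⁵ × 13.7 × (19517)² = 1.118 × 10⁻⁵ × 13.7 × 380,913,289 ≈ 58,343 × g
Target RCF = 58,343 + 70,000 = 128,343 × g
N² = 128,343 / (15.3166 × 10⁻⁵) = 837,934,006
N ≈ √837,934,006 ≈ 28,947.1

28900 RPM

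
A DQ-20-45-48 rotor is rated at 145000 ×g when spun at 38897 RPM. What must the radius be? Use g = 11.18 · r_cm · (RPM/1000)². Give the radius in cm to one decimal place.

r ≈ 8.6 cm

RCF = 11.18 × r × (N/1000)²
145000 = 11.18 × r × (38.897)²
r = 145000 / (11.18 × 1512.976609) = 145000 / 16915.08 ≈ 8.572 cm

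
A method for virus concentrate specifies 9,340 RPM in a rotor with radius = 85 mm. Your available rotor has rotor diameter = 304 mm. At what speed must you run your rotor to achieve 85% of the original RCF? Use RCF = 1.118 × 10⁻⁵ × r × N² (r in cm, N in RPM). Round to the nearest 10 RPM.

6440 RPM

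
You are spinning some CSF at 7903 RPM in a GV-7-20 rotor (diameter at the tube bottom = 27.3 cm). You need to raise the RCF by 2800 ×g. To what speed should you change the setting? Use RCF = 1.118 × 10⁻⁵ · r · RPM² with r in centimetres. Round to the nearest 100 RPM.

r = 27.3 / 2 = 13.65 cm
Current RCF = 1.118 × 10⁻⁵ × 13.65 × (7903)² = 1.118 × 10⁻⁵ × 13.65 × 62,457,409 ≈ 9,531.4 × g
Target RCF = 9,531.4 + 2,800 = 12,331.4 × g
N² = 12,331.4 / (15.2607 × 10⁻⁵) = 80,804,943
N ≈ √80,804,943 ≈ 8,989.2

N₂ ≈ 9000 RPM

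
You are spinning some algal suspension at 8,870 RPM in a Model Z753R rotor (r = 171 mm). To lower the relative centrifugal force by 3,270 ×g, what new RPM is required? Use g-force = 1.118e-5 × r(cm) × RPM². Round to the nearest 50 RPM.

7850 RPM

r = 171 mm = 17.1 cm
Current RCF = 1.118 × 10⁻⁵ × 17.1 × (8870)² = 1.118 × 10⁻⁵ × 17.1 × 78,676,900 ≈ 15,041.3 × g
Target RCF = 15,041.3 − 3,270 = 11,771.3 × g
N² = 11,771.3 / (19.1178 × 10⁻⁵) = 61,572,461
N ≈ √61,572,461 ≈ 7,846.8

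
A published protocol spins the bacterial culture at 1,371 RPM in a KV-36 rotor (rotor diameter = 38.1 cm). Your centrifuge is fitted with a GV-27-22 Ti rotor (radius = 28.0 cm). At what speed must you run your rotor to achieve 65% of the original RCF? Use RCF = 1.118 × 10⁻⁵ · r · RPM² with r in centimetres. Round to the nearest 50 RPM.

Original rotor: r = 38.1 / 2 = 19.05 cm
RCF_original = 1.118 × 10⁻⁵ × 19.05 × (1371)² = 1.118 × 10⁻⁵ × 19.05 × 1,879,641 ≈ 400.3 × g
Target RCF = 0.65 × 400.3 ≈ 260.2 × g
260.2 = 1.118 × 10⁻⁵ × 28 × N²
N² = 260.2 / (31.304 × 10⁻⁵) = 831,204
N ≈ √831,204 ≈ 911.7

≈ 900 RPM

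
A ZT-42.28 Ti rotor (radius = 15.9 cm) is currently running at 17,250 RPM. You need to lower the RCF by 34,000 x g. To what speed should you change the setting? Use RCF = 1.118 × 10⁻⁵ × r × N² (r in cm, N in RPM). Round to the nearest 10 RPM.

Current RCF = 1.118 × 10⁻⁵ × 15.9 × (17250)² = 1.118 × 10⁻⁵ × 15.9 × 297,562,500 ≈ 52,895.3 × g
Target RCF = 52,895.3 − 34,000 = 18,895.3 × g
N² = 18,895.3 / (17.7762 × 10⁻⁵) = 106,295,496
N ≈ √106,295,496 ≈ 10,310.0

≈ 10310 RPM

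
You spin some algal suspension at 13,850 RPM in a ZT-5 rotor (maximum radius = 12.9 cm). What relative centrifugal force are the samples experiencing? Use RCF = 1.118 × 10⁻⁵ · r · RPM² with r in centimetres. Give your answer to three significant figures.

≈ 27700 ×g

RCF = 1.118 × 10⁻⁵ × r × N²
RCF = 1.118 × 10⁻⁵ × 12.9 × (13850)² = 1.118 × 10⁻⁵ × 12.9 × 191,822,500 ≈ 27,665 × g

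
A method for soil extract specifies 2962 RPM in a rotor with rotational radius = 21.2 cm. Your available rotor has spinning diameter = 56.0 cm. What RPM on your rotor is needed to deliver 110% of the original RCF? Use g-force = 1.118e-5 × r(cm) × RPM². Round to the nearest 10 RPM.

RCF = 1.118 × 10⁻⁵ × r × N²
RCF_original = 1.118 × 10⁻⁵ × 21.2 × (2962)² = 1.118 × 10⁻⁵ × 21.2 × 8,773,444 ≈ 2,079.4 × g
Target RCF = 1.1 × 2,079.4 ≈ 2,287.3 × g
Your rotor: r = 56.0 / 2 = 28 cm
2,287.3 = 1.118 × 10⁻⁵ × 28 × N²
N² = 2,287.3 / (31.304 × 10⁻⁵) = 7,306,734
N ≈ √7,306,734 ≈ 2,703.1

≈ 2700 RPM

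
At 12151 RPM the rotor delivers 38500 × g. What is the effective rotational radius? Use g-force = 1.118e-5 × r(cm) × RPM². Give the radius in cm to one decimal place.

r ≈ 23.3 cm

38500 = 1.118 × 10⁻⁵ × r × (12151)²
r = 38500 / (1.118 × 10⁻⁵ × 147,646,801) = 38500 / 1650.691 ≈ 23.324 cm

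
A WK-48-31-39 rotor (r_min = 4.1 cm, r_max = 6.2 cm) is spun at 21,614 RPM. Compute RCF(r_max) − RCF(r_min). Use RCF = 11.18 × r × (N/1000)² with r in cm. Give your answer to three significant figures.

≈ 11000 × g

ΔRCF = 11.18 × (r_max − r_min) × (N/1000)² = 11.18 × 2.1 × 467.164996 ≈ 10,968.1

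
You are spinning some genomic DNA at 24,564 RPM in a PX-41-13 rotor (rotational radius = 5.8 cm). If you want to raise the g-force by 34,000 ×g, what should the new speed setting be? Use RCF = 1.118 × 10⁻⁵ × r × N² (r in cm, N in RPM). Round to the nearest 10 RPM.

Current RCF = 1.118 × 10⁻⁵ × 5.8 × (24564)² = 1.118 × 10⁻⁵ × 5.8 × 603,390,096 ≈ 39,126.2 × g
Target RCF = 39,126.2 + 34,000 = 73,126.2 × g
N² = 73,126.2 / (6.4844 × 10⁻⁵) = 1,127,725,002
N ≈ √1,127,725,002 ≈ 33,581.6

33580 RPM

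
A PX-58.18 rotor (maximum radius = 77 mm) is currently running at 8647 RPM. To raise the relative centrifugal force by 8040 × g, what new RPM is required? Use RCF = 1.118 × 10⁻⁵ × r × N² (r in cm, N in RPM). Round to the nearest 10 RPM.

N₂ ≈ 12970 RPM

r = 77 mm = 7.7 cm
Current RCF = 1.118 × 10⁻⁵ × 7.7 × (8647)² = 1.118 × 10⁻⁵ × 7.7 × 74,770,609 ≈ 6,436.7 × g
Target RCF = 6,436.7 + 8,040 = 14,476.7 × g
N² = 14,476.7 / (8.6086 × 10⁻⁵) = 168,165,555
N ≈ √168,165,555 ≈ 12,967.9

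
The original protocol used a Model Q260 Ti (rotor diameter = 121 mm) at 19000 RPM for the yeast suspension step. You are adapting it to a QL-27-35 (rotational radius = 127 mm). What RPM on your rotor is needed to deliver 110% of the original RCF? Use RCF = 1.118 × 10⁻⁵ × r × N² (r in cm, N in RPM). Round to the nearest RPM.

13754 RPM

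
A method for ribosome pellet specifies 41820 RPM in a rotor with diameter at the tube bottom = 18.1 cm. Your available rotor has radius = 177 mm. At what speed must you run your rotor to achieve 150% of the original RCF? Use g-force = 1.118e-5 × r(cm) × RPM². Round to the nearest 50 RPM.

36600 RPM

Original rotor: r = 18.1 / 2 = 9.05 cm
RCF = 1.118 × 10⁻⁵ × r × N²
RCF_original = 1.118 × 10⁻⁵ × 9.05 × (41820)² = 1.118 × 10⁻⁵ × 9.05 × 1,748,912,400 ≈ 176,953.2 × g
Target RCF = 1.5 × 176,953.2 ≈ 265,429.8 × g
Your rotor: r = 177 mm = 17.7 cm
265,429.8 = 1.118 × 10⁻⁵ × 17.7 × N²
N² = 265,429.8 / (19.7886 × 10⁻⁵) = 1,341,326,825
N ≈ √1,341,326,825 ≈ 36,624.1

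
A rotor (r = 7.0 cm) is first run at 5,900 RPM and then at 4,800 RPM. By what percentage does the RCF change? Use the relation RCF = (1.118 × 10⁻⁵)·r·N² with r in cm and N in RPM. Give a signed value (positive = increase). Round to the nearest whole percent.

RCF ∝ N², so the ratio is (4800/5900)² = (0.813559)² = 0.6619.
Change = 0.6619 − 1 = -0.3381 → -33.8%.

-34%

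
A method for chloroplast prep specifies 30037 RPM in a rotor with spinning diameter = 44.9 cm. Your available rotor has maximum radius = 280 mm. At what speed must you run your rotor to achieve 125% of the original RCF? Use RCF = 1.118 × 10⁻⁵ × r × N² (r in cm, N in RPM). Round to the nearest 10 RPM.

Original rotor: r = 44.9 / 2 = 22.45 cm
RCF = 1.118 × 10⁻⁵ × r × N²
RCF_original = 1.118 × 10⁻⁵ × 22.45 × (30037)² = 1.118 × 10⁻⁵ × 22.45 × 902,221,369 ≈ 226,449.4 × g
Target RCF = 1.25 × 226,449.4 ≈ 283,061.8 × g
Your rotor: r = 280 mm = 28.0 cm
283,061.8 = 1.118 × 10⁻⁵ × 28 × N²
N² = 283,061.8 / (31.304 × 10⁻⁵) = 904,235,242
N ≈ √904,235,242 ≈ 30,070.5

30070 RPM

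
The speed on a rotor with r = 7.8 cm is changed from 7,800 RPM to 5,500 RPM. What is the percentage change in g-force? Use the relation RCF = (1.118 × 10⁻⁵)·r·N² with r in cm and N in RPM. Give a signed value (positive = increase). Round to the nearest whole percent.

RCF ∝ N², so the ratio is (5500/7800)² = (0.705128)² = 0.4972.
Change = 0.4972 − 1 = -0.5028 → -50.3%.

-50%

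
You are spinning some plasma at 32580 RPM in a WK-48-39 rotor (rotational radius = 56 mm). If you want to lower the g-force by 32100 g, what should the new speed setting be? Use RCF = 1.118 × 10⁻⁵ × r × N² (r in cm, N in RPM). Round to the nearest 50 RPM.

23450 RPM

r = 56 mm = 5.6 cm
Current RCF = 1.118 × 10⁻⁵ × 5.6 × (32580)² = 1.118 × 10⁻⁵ × 5.6 × 1,061,456,400 ≈ 66,455.7 × g
Target RCF = 66,455.7 − 32,100 = 34,355.7 × g
N² = 34,355.7 / (6.2608 × 10⁻⁵) = 548,742,972
N ≈ √548,742,972 ≈ 23,425.3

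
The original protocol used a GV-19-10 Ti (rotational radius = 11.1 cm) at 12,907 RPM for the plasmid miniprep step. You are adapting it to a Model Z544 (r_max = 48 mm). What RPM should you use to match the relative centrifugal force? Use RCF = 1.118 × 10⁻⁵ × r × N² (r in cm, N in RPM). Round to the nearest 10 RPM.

≈ 19630 RPM

RCF_original = 1.118 × 10⁻⁵ × 11.1 × (12907)² = 1.118 × 10⁻⁵ × 11.1 × 166,590,649 ≈ 20,673.6 × g
Your rotor: r = 48 mm = 4.8 cm
20,673.6 = 1.118 × 10⁻⁵ × 4.8 × N²
N² = 20,673.6 / (5.3664 × 10⁻⁵) = 385,241,503
N ≈ √385,241,503 ≈ 19,627.6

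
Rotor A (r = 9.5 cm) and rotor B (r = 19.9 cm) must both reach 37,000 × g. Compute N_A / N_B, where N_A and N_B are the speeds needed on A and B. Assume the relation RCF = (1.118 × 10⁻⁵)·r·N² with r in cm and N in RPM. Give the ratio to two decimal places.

1.45

At fixed RCF, N ∝ 1/√r, so N_A/N_B = √(r_B/r_A) = √(19.9/9.5) = √2.094737 = 1.4473.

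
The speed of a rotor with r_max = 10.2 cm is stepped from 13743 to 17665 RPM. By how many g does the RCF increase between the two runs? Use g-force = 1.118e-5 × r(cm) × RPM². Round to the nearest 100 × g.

RCF₁ = 1.118 × 10⁻⁵ × 10.2 × (13743)² = 1.118 × 10⁻⁵ × 10.2 × 188,870,049 ≈ 21,538 × g
RCF₂ = 1.118 × 10⁻⁵ × 10.2 × (17665)² = 1.118 × 10⁻⁵ × 10.2 × 312,052,225 ≈ 35,585.2 × g
Increase = 35,585.2 − 21,538 = 14,047.2

14000 g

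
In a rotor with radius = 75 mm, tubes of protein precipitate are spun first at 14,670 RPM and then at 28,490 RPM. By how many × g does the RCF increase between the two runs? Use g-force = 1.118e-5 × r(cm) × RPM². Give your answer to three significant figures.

50000 × g

r = 75 mm = 7.5 cm
RCF₁ = 1.118 × 10⁻⁵ × 7.5 × (14670)² = 1.118 × 10⁻⁵ × 7.5 × 215,208,900 ≈ 18,045.3 × g
RCF₂ = 1.118 × 10⁻⁵ × 7.5 × (28490)² = 1.118 × 10⁻⁵ × 7.5 × 811,680,100 ≈ 68,059.4 × g
Increase = 68,059.4 − 18,045.3 = 50,014.1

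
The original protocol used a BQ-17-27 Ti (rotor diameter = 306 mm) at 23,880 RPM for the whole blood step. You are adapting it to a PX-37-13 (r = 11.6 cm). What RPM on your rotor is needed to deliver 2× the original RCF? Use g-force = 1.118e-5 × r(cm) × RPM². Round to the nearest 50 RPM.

Original rotor: r = 306 mm / 2 = 153 mm = 15.3 cm
RCF_original = 1.118 × 10⁻⁵ × 15.3 × (23880)² = 1.118 × 10⁻⁵ × 15.3 × 570,254,400 ≈ 97,544.3 × g
Target RCF = 2 × 97,544.3 ≈ 195,088.6 × g
195,088.6 = 1.118 × 10⁻⁵ × 11.6 × N²
N² = 195,088.6 / (12.9688 × 10⁻⁵) = 1,504,291,839
N ≈ √1,504,291,839 ≈ 38,785.2

≈ 38800 RPM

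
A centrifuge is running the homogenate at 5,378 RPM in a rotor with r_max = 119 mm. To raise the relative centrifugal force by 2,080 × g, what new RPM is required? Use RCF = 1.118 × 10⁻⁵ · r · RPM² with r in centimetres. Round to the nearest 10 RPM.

≈ 6680 RPM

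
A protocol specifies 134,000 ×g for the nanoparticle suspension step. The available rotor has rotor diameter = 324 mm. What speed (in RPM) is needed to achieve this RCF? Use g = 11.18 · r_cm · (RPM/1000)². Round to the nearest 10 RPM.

r = 324 mm / 2 = 162 mm = 16.2 cm
134,000 = 11.18 × 16.2 × (N/1000)²
(N/1000)² = 134,000 / 181.116 = 739.8573
N = 1000 × √739.8573 ≈ 27,200.3

27200 RPM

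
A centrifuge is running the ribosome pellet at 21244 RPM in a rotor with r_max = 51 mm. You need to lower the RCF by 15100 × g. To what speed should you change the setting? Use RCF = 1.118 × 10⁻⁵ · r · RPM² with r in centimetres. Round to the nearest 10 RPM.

≈ 13660 RPM

r = 51 mm = 5.1 cm
Current RCF = 1.118 × 10⁻⁵ × 5.1 × (21244)² = 1.118 × 10⁻⁵ × 5.1 × 451,307,536 ≈ 25,732.7 × g
Target RCF = 25,732.7 − 15,100 = 10,632.7 × g
N² = 10,632.7 / (5.7018 × 10⁻⁵) = 186,479,708
N ≈ √186,479,708 ≈ 13,655.8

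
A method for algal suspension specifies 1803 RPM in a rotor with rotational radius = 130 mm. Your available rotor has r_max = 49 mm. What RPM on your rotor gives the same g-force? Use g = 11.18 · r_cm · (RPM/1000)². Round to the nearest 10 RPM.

Original rotor: r = 130 mm = 13.0 cm
RCF = 11.18 × r × (N/1000)²
RCF_original = 11.18 × 13 × (1.803)² = 11.18 × 13 × 3.250809 ≈ 472.5 × g
Your rotor: r = 49 mm = 4.9 cm
472.5 = 11.18 × 4.9 × (N/1000)²
(N/1000)² = 472.5 / 54.782 = 8.625096
N = 1000 × √8.625096 ≈ 2,936.9

2940 RPM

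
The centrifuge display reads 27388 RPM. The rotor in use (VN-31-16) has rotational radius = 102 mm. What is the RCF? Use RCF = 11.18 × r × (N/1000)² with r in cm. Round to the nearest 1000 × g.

RCF ≈ 86000 g

r = 102 mm = 10.2 cm
RCF = 11.18 × 10.2 × (27.388)² = 11.18 × 10.2 × 750.102544 ≈ 85,538.7 × g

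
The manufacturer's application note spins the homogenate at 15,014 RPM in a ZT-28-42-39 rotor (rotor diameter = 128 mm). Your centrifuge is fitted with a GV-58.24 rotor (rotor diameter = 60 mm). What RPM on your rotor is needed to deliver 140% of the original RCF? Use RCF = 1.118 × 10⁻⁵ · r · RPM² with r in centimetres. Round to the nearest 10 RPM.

≈ 25950 RPM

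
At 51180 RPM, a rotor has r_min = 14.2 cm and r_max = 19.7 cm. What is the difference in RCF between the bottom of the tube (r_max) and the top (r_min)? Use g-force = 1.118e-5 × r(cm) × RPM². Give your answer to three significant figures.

RCF_max = 1.118 × 10⁻⁵ × 19.7 × (51180)² = 1.118 × 10⁻⁵ × 19.7 × 2,619,392,400 ≈ 576,910.7 × g
RCF_min = 1.118 × 10⁻⁵ × 14.2 × (51180)² = 1.118 × 10⁻⁵ × 14.2 × 2,619,392,400 ≈ 415,844.3 × g
ΔRCF = 576,910.7 − 415,844.3 = 161,066.4

≈ 161000 ×g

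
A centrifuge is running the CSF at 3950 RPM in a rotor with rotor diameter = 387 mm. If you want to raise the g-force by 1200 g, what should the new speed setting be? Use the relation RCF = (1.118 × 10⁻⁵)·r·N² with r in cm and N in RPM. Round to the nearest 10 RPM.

N₂ ≈ 4600 RPM

r = 387 mm / 2 = 193.5 mm = 19.35 cm
Current RCF = 1.118 × 10⁻⁵ × 19.35 × (3950)² = 1.118 × 10⁻⁵ × 19.35 × 15,602,500 ≈ 3,375.3 × g
Target RCF = 3,375.3 + 1,200 = 4,575.3 × g
N² = 4,575.3 / (21.6333 × 10⁻⁵) = 21,149,339
N ≈ √21,149,339 ≈ 4,598.8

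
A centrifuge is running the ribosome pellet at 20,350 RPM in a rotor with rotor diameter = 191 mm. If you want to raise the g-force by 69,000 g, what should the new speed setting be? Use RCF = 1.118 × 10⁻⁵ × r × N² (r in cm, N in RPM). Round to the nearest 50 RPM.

32550 RPM

r = 191 mm / 2 = 95.5 mm = 9.55 cm
Current RCF = 1.118 × 10⁻⁵ × 9.55 × (20350)² = 1.118 × 10⁻⁵ × 9.55 × 414,122,500 ≈ 44,215.4 × g
Target RCF = 44,215.4 + 69,000 = 113,215.4 × g
N² = 113,215.4 / (10.6769 × 10⁻⁵) = 1,060,377,076
N ≈ √1,060,377,076 ≈ 32,563.4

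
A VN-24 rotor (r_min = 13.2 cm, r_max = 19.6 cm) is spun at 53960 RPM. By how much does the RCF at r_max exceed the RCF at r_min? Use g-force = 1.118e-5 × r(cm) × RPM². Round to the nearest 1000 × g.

ΔRCF = 1.118 × 10⁻⁵ × (r_max − r_min) × N² = 1.118 × 10⁻⁵ × 6.4 × 2,911,681,600 ≈ 208,336.6

≈ 208000 × g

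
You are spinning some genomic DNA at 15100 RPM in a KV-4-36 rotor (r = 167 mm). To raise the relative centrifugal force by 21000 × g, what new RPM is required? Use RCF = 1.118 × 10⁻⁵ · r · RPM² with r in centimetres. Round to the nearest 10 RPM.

r = 167 mm = 16.7 cm
Current RCF = 1.118 × 10⁻⁵ × 16.7 × (15100)² = 1.118 × 10⁻⁵ × 16.7 × 228,010,000 ≈ 42,570.8 × g
Target RCF = 42,570.8 + 21,000 = 63,570.8 × g
N² = 63,570.8 / (18.6706 × 10⁻⁵) = 340,486,112
N ≈ √340,486,112 ≈ 18,452.3

N₂ ≈ 18450 RPM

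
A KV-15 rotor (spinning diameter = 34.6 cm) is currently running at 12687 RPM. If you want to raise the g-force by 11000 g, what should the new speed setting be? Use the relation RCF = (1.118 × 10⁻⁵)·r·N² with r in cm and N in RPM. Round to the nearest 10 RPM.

N₂ ≈ 14760 RPM

r = 34.6 / 2 = 17.3 cm
Current RCF = 1.118 × 10⁻⁵ × 17.3 × (12687)² = 1.118 × 10⁻⁵ × 17.3 × 160,959,969 ≈ 31,131.9 × g
Target RCF = 31,131.9 + 11,000 = 42,131.9 × g
N² = 42,131.9 / (19.3414 × 10⁻⁵) = 217,832,732
N ≈ √217,832,732 ≈ 14,759.2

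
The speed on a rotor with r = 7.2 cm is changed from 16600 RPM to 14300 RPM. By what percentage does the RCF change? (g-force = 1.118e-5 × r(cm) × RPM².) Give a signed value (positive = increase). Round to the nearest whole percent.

RCF ∝ N², so the ratio is (14300/16600)² = (0.861446)² = 0.7421.
Change = 0.7421 − 1 = -0.2579 → -25.8%.

-26%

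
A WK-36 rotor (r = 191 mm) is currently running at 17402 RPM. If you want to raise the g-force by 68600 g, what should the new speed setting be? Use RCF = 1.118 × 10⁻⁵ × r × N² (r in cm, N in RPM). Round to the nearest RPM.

≈ 24982 RPM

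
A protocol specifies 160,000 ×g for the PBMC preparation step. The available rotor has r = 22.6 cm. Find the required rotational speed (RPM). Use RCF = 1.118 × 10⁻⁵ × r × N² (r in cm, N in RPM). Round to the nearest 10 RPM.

N ≈ 25160 RPM

160,000 = 1.118 × 10⁻⁵ × 22.6 × N²
N² = 160,000 / (25.2668 × 10⁻⁵) = 633,242,041
N ≈ √633,242,041 ≈ 25,164.3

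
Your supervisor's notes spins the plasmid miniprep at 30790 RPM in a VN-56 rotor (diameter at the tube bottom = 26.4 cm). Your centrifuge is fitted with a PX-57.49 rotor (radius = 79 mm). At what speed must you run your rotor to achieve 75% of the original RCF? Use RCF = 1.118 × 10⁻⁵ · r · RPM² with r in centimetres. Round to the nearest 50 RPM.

34450 RPM

Original rotor: r = 26.4 / 2 = 13.2 cm
RCF = 1.118 × 10⁻⁵ × r × N²
RCF_original = 1.118 × 10⁻⁵ × 13.2 × (30790)² = 1.118 × 10⁻⁵ × 13.2 × 948,024,100 ≈ 139,905.6 × g
Target RCF = 0.75 × 139,905.6 ≈ 104,929.2 × g
Your rotor: r = 79 mm = 7.9 cm
104,929.2 = 1.118 × 10⁻⁵ × 7.9 × N²
N² = 104,929.2 / (8.8322 × 10⁻⁵) = 1,188,030,162
N ≈ √1,188,030,162 ≈ 34,467.8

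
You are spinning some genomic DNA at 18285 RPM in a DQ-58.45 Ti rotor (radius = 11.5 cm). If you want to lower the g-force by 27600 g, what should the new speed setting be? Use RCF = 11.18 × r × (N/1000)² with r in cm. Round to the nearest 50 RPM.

Current RCF = 11.18 × 11.5 × (18.285)² = 11.18 × 11.5 × 334.341225 ≈ 42,986.3 × g
Target RCF = 42,986.3 − 27,600 = 15,386.3 × g
(N/1000)² = 15,386.3 / 128.57 = 119.6726
N = 1000 × √119.6726 ≈ 10,939.5

≈ 10950 RPM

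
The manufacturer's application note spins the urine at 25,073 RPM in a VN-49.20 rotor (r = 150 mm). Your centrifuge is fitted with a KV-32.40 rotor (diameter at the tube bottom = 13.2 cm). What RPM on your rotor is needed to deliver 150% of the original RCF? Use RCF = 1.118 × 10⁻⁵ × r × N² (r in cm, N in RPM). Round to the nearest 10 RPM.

Original rotor: r = 150 mm = 15.0 cm
RCF_original = 1.118 × 10⁻⁵ × 15 × (25073)² = 1.118 × 10⁻⁵ × 15 × 628,655,329 ≈ 105,425.5 × g
Target RCF = 1.5 × 105,425.5 ≈ 158,138.2 × g
Your rotor: r = 13.2 / 2 = 6.6 cm
158,138.2 = 1.118 × 10⁻⁵ × 6.6 × N²
N² = 158,138.2 / (7.3788 × 10⁻⁵) = 2,143,142,516
N ≈ √2,143,142,516 ≈ 46,294.1

46290 RPM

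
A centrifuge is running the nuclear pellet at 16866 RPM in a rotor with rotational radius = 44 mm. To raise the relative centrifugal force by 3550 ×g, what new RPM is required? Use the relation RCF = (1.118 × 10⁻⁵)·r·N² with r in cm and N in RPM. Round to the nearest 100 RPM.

r = 44 mm = 4.4 cm
Current RCF = 1.118 × 10⁻⁵ × 4.4 × (16866)² = 1.118 × 10⁻⁵ × 4.4 × 284,461,956 ≈ 13,993.3 × g
Target RCF = 13,993.3 + 3,550 = 17,543.3 × g
N² = 17,543.3 / (4.9192 × 10⁻⁵) = 356,629,127
N ≈ √356,629,127 ≈ 18,884.6

≈ 18900 RPM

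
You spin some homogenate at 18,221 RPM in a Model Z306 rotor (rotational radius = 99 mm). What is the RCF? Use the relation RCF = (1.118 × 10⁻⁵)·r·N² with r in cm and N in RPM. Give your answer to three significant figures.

r = 99 mm = 9.9 cm
RCF = 1.118 × 10⁻⁵ × 9.9 × (18221)² = 1.118 × 10⁻⁵ × 9.9 × 332,004,841 ≈ 36,747 × g

36700 g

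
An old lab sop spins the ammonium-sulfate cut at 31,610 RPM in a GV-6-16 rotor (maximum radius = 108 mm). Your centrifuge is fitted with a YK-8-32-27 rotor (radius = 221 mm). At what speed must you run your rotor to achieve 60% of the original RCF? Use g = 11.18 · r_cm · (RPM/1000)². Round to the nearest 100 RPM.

Original rotor: r = 108 mm = 10.8 cm
RCF = 11.18 × r × (N/1000)²
RCF_original = 11.18 × 10.8 × (31.61)² = 11.18 × 10.8 × 999.1921 ≈ 120,646.5 × g
Target RCF = 0.6 × 120,646.5 ≈ 72,387.9 × g
Your rotor: r = 221 mm = 22.1 cm
72,387.9 = 11.18 × 22.1 × (N/1000)²
(N/1000)² = 72,387.9 / 247.078 = 292.9759
N = 1000 × √292.9759 ≈ 17,116.5

17100 RPM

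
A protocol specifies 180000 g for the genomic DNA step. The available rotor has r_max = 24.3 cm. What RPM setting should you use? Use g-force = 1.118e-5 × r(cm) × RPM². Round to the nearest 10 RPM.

≈ 25740 RPM

180,000 = 1.118 × 10⁻⁵ × 24.3 × N²
N² = 180,000 / (27.1674 × 10⁻⁵) = 662,558,802
N ≈ √662,558,802 ≈ 25,740.2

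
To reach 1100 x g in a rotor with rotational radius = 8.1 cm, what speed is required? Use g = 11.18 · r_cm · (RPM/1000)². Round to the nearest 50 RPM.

RCF = 11.18 × r × (N/1000)²
1,100 = 11.18 × 8.1 × (N/1000)²
(N/1000)² = 1,100 / 90.558 = 12.14691
N = 1000 × √12.14691 ≈ 3,485.2

≈ 3500 RPM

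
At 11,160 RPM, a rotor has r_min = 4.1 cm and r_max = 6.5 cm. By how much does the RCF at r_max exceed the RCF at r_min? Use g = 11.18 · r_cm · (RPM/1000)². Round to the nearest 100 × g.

≈ 3300 x g

ΔRCF = 11.18 × (r_max − r_min) × (N/1000)² = 11.18 × 2.4 × 124.5456 ≈ 3,341.8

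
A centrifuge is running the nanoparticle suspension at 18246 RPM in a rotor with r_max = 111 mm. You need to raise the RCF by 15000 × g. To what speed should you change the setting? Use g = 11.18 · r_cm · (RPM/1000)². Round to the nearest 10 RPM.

r = 111 mm = 11.1 cm
Current RCF = 11.18 × 11.1 × (18.246)² = 11.18 × 11.1 × 332.916516 ≈ 41,314.3 × g
Target RCF = 41,314.3 + 15,000 = 56,314.3 × g
(N/1000)² = 56,314.3 / 124.098 = 453.7889
N = 1000 × √453.7889 ≈ 21,302.3

21300 RPM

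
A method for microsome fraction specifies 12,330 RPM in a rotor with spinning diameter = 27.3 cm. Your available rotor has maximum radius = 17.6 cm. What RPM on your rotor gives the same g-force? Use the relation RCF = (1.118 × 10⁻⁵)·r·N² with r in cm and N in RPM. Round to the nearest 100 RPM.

Original rotor: r = 27.3 / 2 = 13.65 cm
RCF = 1.118 × 10⁻⁵ × r × N²
RCF_original = 1.118 × 10⁻⁵ × 13.65 × (12330)² = 1.118 × 10⁻⁵ × 13.65 × 152,028,900 ≈ 23,200.7 × g
23,200.7 = 1.118 × 10⁻⁵ × 17.6 × N²
N² = 23,200.7 / (19.6768 × 10⁻⁵) = 117,908,908
N ≈ √117,908,908 ≈ 10,858.6

10900 RPM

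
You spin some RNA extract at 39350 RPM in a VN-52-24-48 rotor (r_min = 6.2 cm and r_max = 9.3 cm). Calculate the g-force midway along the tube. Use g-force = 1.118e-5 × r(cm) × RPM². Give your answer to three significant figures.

134000 × g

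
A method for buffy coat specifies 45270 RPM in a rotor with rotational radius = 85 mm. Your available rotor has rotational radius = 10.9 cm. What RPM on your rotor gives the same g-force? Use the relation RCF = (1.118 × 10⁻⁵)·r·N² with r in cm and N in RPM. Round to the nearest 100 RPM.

≈ 40000 RPM

Original rotor: r = 85 mm = 8.5 cm
RCF_original = 1.118 × 10⁻⁵ × 8.5 × (45270)² = 1.118 × 10⁻⁵ × 8.5 × 2,049,372,900 ≈ 194,751.9 × g
194,751.9 = 1.118 × 10⁻⁵ × 10.9 × N²
N² = 194,751.9 / (12.1862 × 10⁻⁵) = 1,598,134,775
N ≈ √1,598,134,775 ≈ 39,976.7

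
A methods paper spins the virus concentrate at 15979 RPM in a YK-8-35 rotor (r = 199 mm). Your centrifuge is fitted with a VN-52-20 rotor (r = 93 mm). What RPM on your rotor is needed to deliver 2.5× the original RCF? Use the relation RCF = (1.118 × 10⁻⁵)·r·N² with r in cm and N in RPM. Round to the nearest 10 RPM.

36960 RPM

Original rotor: r = 199 mm = 19.9 cm
RCF_original = 1.118 × 10⁻⁵ × 19.9 × (15979)² = 1.118 × 10⁻⁵ × 19.9 × 255,328,441 ≈ 56,806 × g
Target RCF = 2.5 × 56,806 ≈ 142,015 × g
Your rotor: r = 93 mm = 9.3 cm
142,015 = 1.118 × 10⁻⁵ × 9.3 × N²
N² = 142,015 / (10.3974 × 10⁻⁵) = 1,365,870,314
N ≈ √1,365,870,314 ≈ 36,957.7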